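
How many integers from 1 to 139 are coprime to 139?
138

139 = 139
φ(n) = n × ∏(1 - 1/p) for each prime p dividing n
φ(139) = 139 × (1 - 1/139) = 138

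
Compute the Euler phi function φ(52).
24

52 = 2^2 × 13
φ(n) = n × ∏(1 - 1/p) for each prime p dividing n
φ(52) = 52 × (1 - 1/2) × (1 - 1/13) = 24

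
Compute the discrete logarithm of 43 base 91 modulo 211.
50

Baby-step giant-step with step n = ⌈√211⌉ = 15.
Baby steps 91^j mod 211 (j:value) for j=0..14: 0:1, 1:91, 2:52, 3:90, 4:172, 5:38, 6:82, 7:77, 8:44, 9:206, 10:178, 11:162, 12:183, 13:195, 14:21.
Giant-step multiplier: 91^(-15) ≡ 91^(210-15) = 91^195 ≡ 88 (mod 211).
Giant steps γ_i = 43·88^i mod 211: γ_0=43, γ_1=197, γ_2=34, γ_3=38 (in table at j=5).
x = i·n + j = 3·15 + 5 = 50.
Check: 91^50 ≡ 43 (mod 211).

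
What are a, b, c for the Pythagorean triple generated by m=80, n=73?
(1071, 11680, 11729)

Euclid's formula: a = m² - n², b = 2mn, c = m² + n²
m = 80, n = 73
a = 80² - 73² = 6400 - 5329 = 1071
b = 2 × 80 × 73 = 11680
c = 80² + 73² = 6400 + 5329 = 11729
Verification: 1071² + 11680² = 1147041 + 136422400 = 137569441 = 11729² ✓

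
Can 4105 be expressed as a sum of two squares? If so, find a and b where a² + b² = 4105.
3² + 64² (a=3, b=64)

Factorization: 4105 = 5 × 821
By Fermat: n is sum of two squares iff every prime p ≡ 3 (mod 4) appears to even power.
All primes ≡ 3 (mod 4) appear to even power.
Search a = 0, 1, 2, … for 4105 - a² a perfect square: first hit at a = 3: 4105 - 9 = 4096 = 64².
4105 = 3² + 64² = 9 + 4096 ✓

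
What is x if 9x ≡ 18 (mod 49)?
x ≡ 2 (mod 49)

gcd(9, 49) = 1, which divides 18, so solutions exist.
Find 9^(-1) mod 49 by the extended Euclidean algorithm:
49 = 5 × 9 + 4  ⟹  4 = (1)·49 + (-5)·9
9 = 2 × 4 + 1  ⟹  1 = (-2)·49 + (11)·9
So (11)·9 ≡ 1 (mod 49), i.e. 9^(-1) ≡ 11 (mod 49).
x ≡ 11 × 18 = 198 ≡ 2 (mod 49).
Check: 9 × 2 = 18 ≡ 18 (mod 49).
Unique solution: x ≡ 2 (mod 49)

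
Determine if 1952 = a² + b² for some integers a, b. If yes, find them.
4² + 44² (a=4, b=44)

Factorization: 1952 = 2^5 × 61
By Fermat: n is sum of two squares iff every prime p ≡ 3 (mod 4) appears to even power.
All primes ≡ 3 (mod 4) appear to even power.
Search a = 0, 1, 2, … for 1952 - a² a perfect square: first hit at a = 4: 1952 - 16 = 1936 = 44².
1952 = 4² + 44² = 16 + 1936 ✓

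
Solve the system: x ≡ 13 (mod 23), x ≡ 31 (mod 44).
427

Using Chinese Remainder Theorem:
M = 23 × 44 = 1012
M1 = 44, M2 = 23
y1 = 44^(-1) mod 23 = 11
y2 = 23^(-1) mod 44 = 23
x = (13×44×11 + 31×23×23) mod 1012 = 427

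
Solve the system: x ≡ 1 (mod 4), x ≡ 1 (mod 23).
1

Using Chinese Remainder Theorem:
M = 4 × 23 = 92
M1 = 23, M2 = 4
y1 = 23^(-1) mod 4 = 3
y2 = 4^(-1) mod 23 = 6
x = (1×23×3 + 1×4×6) mod 92 = 1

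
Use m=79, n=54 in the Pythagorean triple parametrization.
(3325, 8532, 9157)

Euclid's formula: a = m² - n², b = 2mn, c = m² + n²
m = 79, n = 54
a = 79² - 54² = 6241 - 2916 = 3325
b = 2 × 79 × 54 = 8532
c = 79² + 54² = 6241 + 2916 = 9157
Verification: 3325² + 8532² = 11055625 + 72795024 = 83850649 = 9157² ✓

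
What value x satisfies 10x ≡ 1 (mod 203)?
61

gcd(10, 203) = 1, so the inverse exists.
Extended Euclidean algorithm on (203, 10):
203 = 20 × 10 + 3  ⟹  3 = (1)·203 + (-20)·10
10 = 3 × 3 + 1  ⟹  1 = (-3)·203 + (61)·10
So (61)·10 ≡ 1 (mod 203), i.e. 10^(-1) ≡ 61 (mod 203).
Check: 10 × 61 = 610 ≡ 1 (mod 203)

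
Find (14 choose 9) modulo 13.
0

Using Lucas' theorem:
Write n=14 and k=9 in base 13:
n in base 13: [1, 1]
k in base 13: [0, 9]
C(14,9) mod 13 = ∏ C(n_i, k_i) mod 13
Digit binomials (mod 13): C(1,0) = 1; C(1,9) = 0 (k_i > n_i)
Product: 1 × 0 = 0 ≡ 0 (mod 13)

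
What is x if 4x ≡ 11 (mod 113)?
x ≡ 31 (mod 113)

gcd(4, 113) = 1, which divides 11, so solutions exist.
Find 4^(-1) mod 113 by the extended Euclidean algorithm:
113 = 28 × 4 + 1  ⟹  1 = (1)·113 + (-28)·4
So (-28)·4 ≡ 1 (mod 113), i.e. 4^(-1) ≡ -28 ≡ 85 (mod 113).
x ≡ 85 × 11 = 935 ≡ 31 (mod 113).
Check: 4 × 31 = 124 ≡ 11 (mod 113).
Unique solution: x ≡ 31 (mod 113)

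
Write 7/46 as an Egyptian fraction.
1/7 + 1/108 + 1/17388

Greedy algorithm:
7/46: ceiling(46/7) = 7, use 1/7
3/322: ceiling(322/3) = 108, use 1/108
1/17388: ceiling(17388/1) = 17388, use 1/17388
Result: 7/46 = 1/7 + 1/108 + 1/17388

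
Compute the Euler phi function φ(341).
300

341 = 11 × 31
φ(n) = n × ∏(1 - 1/p) for each prime p dividing n
φ(341) = 341 × (1 - 1/11) × (1 - 1/31) = 300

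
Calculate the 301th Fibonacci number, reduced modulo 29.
13

Matrix identity: Q^n = [[F_(n+1), F_n], [F_n, F_(n-1)]] with Q = [[1,1],[1,0]].
n = 301 = 100101101₂. Square-and-multiply, entries mod 29:
Q^1 = [[1,1],[1,0]]
Q^2 = (Q^1)² = [[2,1],[1,1]]
Q^4 = (Q^2)² = [[5,3],[3,2]]
Q^9 = (Q^4)²·Q = [[26,5],[5,21]]
Q^18 = (Q^9)² = [[5,3],[3,2]]
Q^37 = (Q^18)²·Q = [[26,5],[5,21]]
Q^75 = (Q^37)²·Q = [[8,5],[5,3]]
Q^150 = (Q^75)² = [[2,26],[26,5]]
Q^301 = (Q^150)²·Q = [[21,13],[13,8]]
F_301 mod 29 = Q^301[0][1] = 13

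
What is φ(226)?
112

226 = 2 × 113
φ(n) = n × ∏(1 - 1/p) for each prime p dividing n
φ(226) = 226 × (1 - 1/2) × (1 - 1/113) = 112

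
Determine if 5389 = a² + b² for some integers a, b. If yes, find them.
30² + 67² (a=30, b=67)

Factorization: 5389 = 17 × 317
By Fermat: n is sum of two squares iff every prime p ≡ 3 (mod 4) appears to even power.
All primes ≡ 3 (mod 4) appear to even power.
Search a = 0, 1, 2, … for 5389 - a² a perfect square: first hit at a = 30: 5389 - 900 = 4489 = 67².
5389 = 30² + 67² = 900 + 4489 ✓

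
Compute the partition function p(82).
20506255

p(n) counts ways to write n as a sum of positive integers (order ignored).
Euler's pentagonal recurrence: p(k) = p(k-1) + p(k-2) - p(k-5) - p(k-7) + p(k-12) + p(k-15) - ... (offsets j(3j∓1)/2, signs ++--, p(0)=1, p(<0)=0).
DP table for k = 0..81: p(0)=1, p(1)=1, p(2)=2, p(3)=3, p(4)=5, p(5)=7, p(6)=11, p(7)=15, p(8)=22, p(9)=30, p(10)=42, p(11)=56, p(12)=77, p(13)=101, p(14)=135, p(15)=176, p(16)=231, p(17)=297, p(18)=385, p(19)=490, p(20)=627, p(21)=792, p(22)=1002, p(23)=1255, p(24)=1575, p(25)=1958, p(26)=2436, p(27)=3010, p(28)=3718, p(29)=4565, p(30)=5604, p(31)=6842, p(32)=8349, p(33)=10143, p(34)=12310, p(35)=14883, p(36)=17977, p(37)=21637, p(38)=26015, p(39)=31185, p(40)=37338, p(41)=44583, p(42)=53174, p(43)=63261, p(44)=75175, p(45)=89134, p(46)=105558, p(47)=124754, p(48)=147273, p(49)=173525, p(50)=204226, p(51)=239943, p(52)=281589, p(53)=329931, p(54)=386155, p(55)=451276, p(56)=526823, p(57)=614154, p(58)=715220, p(59)=831820, p(60)=966467, p(61)=1121505, p(62)=1300156, p(63)=1505499, p(64)=1741630, p(65)=2012558, p(66)=2323520, p(67)=2679689, p(68)=3087735, p(69)=3554345, p(70)=4087968, p(71)=4697205, p(72)=5392783, p(73)=6185689, p(74)=7089500, p(75)=8118264, p(76)=9289091, p(77)=10619863, p(78)=12132164, p(79)=13848650, p(80)=15796476, p(81)=18004327.
Final step: p(82) = p(81) + p(80) - p(77) - p(75) + p(70) + p(67) - p(60) - p(56) + p(47) + p(42) - p(31) - p(25) + p(12) + p(5)
= 18004327 + 15796476 - 10619863 - 8118264 + 4087968 + 2679689 - 966467 - 526823 + 124754 + 53174 - 6842 - 1958 + 77 + 7
= 20506255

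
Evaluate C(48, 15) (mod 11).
4

Using Lucas' theorem:
Write n=48 and k=15 in base 11:
n in base 11: [4, 4]
k in base 11: [1, 4]
C(48,15) mod 11 = ∏ C(n_i, k_i) mod 11
Digit binomials (mod 11): C(4,1) = 4; C(4,4) = 1
Product: 4 × 1 = 4 ≡ 4 (mod 11)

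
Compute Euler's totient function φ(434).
180

434 = 2 × 7 × 31
φ(n) = n × ∏(1 - 1/p) for each prime p dividing n
φ(434) = 434 × (1 - 1/2) × (1 - 1/7) × (1 - 1/31) = 180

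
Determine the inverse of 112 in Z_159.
115

gcd(112, 159) = 1, so the inverse exists.
Extended Euclidean algorithm on (159, 112):
159 = 1 × 112 + 47  ⟹  47 = (1)·159 + (-1)·112
112 = 2 × 47 + 18  ⟹  18 = (-2)·159 + (3)·112
47 = 2 × 18 + 11  ⟹  11 = (5)·159 + (-7)·112
18 = 1 × 11 + 7  ⟹  7 = (-7)·159 + (10)·112
11 = 1 × 7 + 4  ⟹  4 = (12)·159 + (-17)·112
7 = 1 × 4 + 3  ⟹  3 = (-19)·159 + (27)·112
4 = 1 × 3 + 1  ⟹  1 = (31)·159 + (-44)·112
So (-44)·112 ≡ 1 (mod 159), i.e. 112^(-1) ≡ -44 ≡ 115 (mod 159).
Check: 112 × 115 = 12880 ≡ 1 (mod 159)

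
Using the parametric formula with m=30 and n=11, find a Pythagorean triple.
(779, 660, 1021)

Euclid's formula: a = m² - n², b = 2mn, c = m² + n²
m = 30, n = 11
a = 30² - 11² = 900 - 121 = 779
b = 2 × 30 × 11 = 660
c = 30² + 11² = 900 + 121 = 1021
Verification: 779² + 660² = 606841 + 435600 = 1042441 = 1021² ✓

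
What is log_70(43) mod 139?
23

Baby-step giant-step with step n = ⌈√139⌉ = 12.
Baby steps 70^j mod 139 (j:value) for j=0..11: 0:1, 1:70, 2:35, 3:87, 4:113, 5:126, 6:63, 7:101, 8:120, 9:60, 10:30, 11:15.
Giant-step multiplier: 70^(-12) ≡ 70^(138-12) = 70^126 ≡ 65 (mod 139).
Giant steps γ_i = 43·65^i mod 139: γ_0=43, γ_1=15 (in table at j=11).
x = i·n + j = 1·12 + 11 = 23.
Check: 70^23 ≡ 43 (mod 139).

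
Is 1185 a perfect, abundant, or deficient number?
deficient

Proper divisors of 1185: sum = 1 + 3 + 5 + 15 + 79 + 237 + 395 = 735
Since 735 < 1185, 1185 is deficient.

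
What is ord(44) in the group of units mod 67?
66

67 is prime, so ord(44) divides φ(67) = 66.
Divisors of 66: 1, 2, 3, 6, 11, 22, 33, 66.
Repeated squaring: 44^1 ≡ 44, 44^2 ≡ 60, 44^4 ≡ 49, 44^8 ≡ 56, 44^16 ≡ 54, 44^32 ≡ 35, 44^64 ≡ 19 (mod 67).
Test 44^d mod 67 for each divisor d in increasing order:
44^1 ≡ 44
44^2 ≡ 60
44^3 = 44^2·44^1 ≡ 27
44^6 = 44^4·44^2 ≡ 59
44^11 = 44^8·44^2·44^1 ≡ 38
44^22 = 44^16·44^4·44^2 ≡ 37
44^33 = 44^32·44^1 ≡ 66
44^66 = 44^64·44^2 ≡ 1  ← first divisor giving 1
The order is 66.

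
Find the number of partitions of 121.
2056148051

p(n) counts ways to write n as a sum of positive integers (order ignored).
Euler's pentagonal recurrence: p(k) = p(k-1) + p(k-2) - p(k-5) - p(k-7) + p(k-12) + p(k-15) - ... (offsets j(3j∓1)/2, signs ++--, p(0)=1, p(<0)=0).
DP table for k = 0..120: p(0)=1, p(1)=1, p(2)=2, p(3)=3, p(4)=5, p(5)=7, p(6)=11, p(7)=15, p(8)=22, p(9)=30, p(10)=42, p(11)=56, p(12)=77, p(13)=101, p(14)=135, p(15)=176, p(16)=231, p(17)=297, p(18)=385, p(19)=490, p(20)=627, p(21)=792, p(22)=1002, p(23)=1255, p(24)=1575, p(25)=1958, p(26)=2436, p(27)=3010, p(28)=3718, p(29)=4565, p(30)=5604, p(31)=6842, p(32)=8349, p(33)=10143, p(34)=12310, p(35)=14883, p(36)=17977, p(37)=21637, p(38)=26015, p(39)=31185, p(40)=37338, p(41)=44583, p(42)=53174, p(43)=63261, p(44)=75175, p(45)=89134, p(46)=105558, p(47)=124754, p(48)=147273, p(49)=173525, p(50)=204226, p(51)=239943, p(52)=281589, p(53)=329931, p(54)=386155, p(55)=451276, p(56)=526823, p(57)=614154, p(58)=715220, p(59)=831820, p(60)=966467, p(61)=1121505, p(62)=1300156, p(63)=1505499, p(64)=1741630, p(65)=2012558, p(66)=2323520, p(67)=2679689, p(68)=3087735, p(69)=3554345, p(70)=4087968, p(71)=4697205, p(72)=5392783, p(73)=6185689, p(74)=7089500, p(75)=8118264, p(76)=9289091, p(77)=10619863, p(78)=12132164, p(79)=13848650, p(80)=15796476, p(81)=18004327, p(82)=20506255, p(83)=23338469, p(84)=26543660, p(85)=30167357, p(86)=34262962, p(87)=38887673, p(88)=44108109, p(89)=49995925, p(90)=56634173, p(91)=64112359, p(92)=72533807, p(93)=82010177, p(94)=92669720, p(95)=104651419, p(96)=118114304, p(97)=133230930, p(98)=150198136, p(99)=169229875, p(100)=190569292, p(101)=214481126, p(102)=241265379, p(103)=271248950, p(104)=304801365, p(105)=342325709, p(106)=384276336, p(107)=431149389, p(108)=483502844, p(109)=541946240, p(110)=607163746, p(111)=679903203, p(112)=761002156, p(113)=851376628, p(114)=952050665, p(115)=1064144451, p(116)=1188908248, p(117)=1327710076, p(118)=1482074143, p(119)=1653668665, p(120)=1844349560.
Final step: p(121) = p(120) + p(119) - p(116) - p(114) + p(109) + p(106) - p(99) - p(95) + p(86) + p(81) - p(70) - p(64) + p(51) + p(44) - p(29) - p(21) + p(4)
= 1844349560 + 1653668665 - 1188908248 - 952050665 + 541946240 + 384276336 - 169229875 - 104651419 + 34262962 + 18004327 - 4087968 - 1741630 + 239943 + 75175 - 4565 - 792 + 5
= 2056148051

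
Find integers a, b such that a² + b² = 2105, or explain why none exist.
13² + 44² (a=13, b=44)

Factorization: 2105 = 5 × 421
By Fermat: n is sum of two squares iff every prime p ≡ 3 (mod 4) appears to even power.
All primes ≡ 3 (mod 4) appear to even power.
Search a = 0, 1, 2, … for 2105 - a² a perfect square: first hit at a = 13: 2105 - 169 = 1936 = 44².
2105 = 13² + 44² = 169 + 1936 ✓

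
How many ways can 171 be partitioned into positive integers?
301384802048

p(n) counts ways to write n as a sum of positive integers (order ignored).
Euler's pentagonal recurrence: p(k) = p(k-1) + p(k-2) - p(k-5) - p(k-7) + p(k-12) + p(k-15) - ... (offsets j(3j∓1)/2, signs ++--, p(0)=1, p(<0)=0).
DP table for k = 0..170: p(0)=1, p(1)=1, p(2)=2, p(3)=3, p(4)=5, p(5)=7, p(6)=11, p(7)=15, p(8)=22, p(9)=30, p(10)=42, p(11)=56, p(12)=77, p(13)=101, p(14)=135, p(15)=176, p(16)=231, p(17)=297, p(18)=385, p(19)=490, p(20)=627, p(21)=792, p(22)=1002, p(23)=1255, p(24)=1575, p(25)=1958, p(26)=2436, p(27)=3010, p(28)=3718, p(29)=4565, p(30)=5604, p(31)=6842, p(32)=8349, p(33)=10143, p(34)=12310, p(35)=14883, p(36)=17977, p(37)=21637, p(38)=26015, p(39)=31185, p(40)=37338, p(41)=44583, p(42)=53174, p(43)=63261, p(44)=75175, p(45)=89134, p(46)=105558, p(47)=124754, p(48)=147273, p(49)=173525, p(50)=204226, p(51)=239943, p(52)=281589, p(53)=329931, p(54)=386155, p(55)=451276, p(56)=526823, p(57)=614154, p(58)=715220, p(59)=831820, p(60)=966467, p(61)=1121505, p(62)=1300156, p(63)=1505499, p(64)=1741630, p(65)=2012558, p(66)=2323520, p(67)=2679689, p(68)=3087735, p(69)=3554345, p(70)=4087968, p(71)=4697205, p(72)=5392783, p(73)=6185689, p(74)=7089500, p(75)=8118264, p(76)=9289091, p(77)=10619863, p(78)=12132164, p(79)=13848650, p(80)=15796476, p(81)=18004327, p(82)=20506255, p(83)=23338469, p(84)=26543660, p(85)=30167357, p(86)=34262962, p(87)=38887673, p(88)=44108109, p(89)=49995925, p(90)=56634173, p(91)=64112359, p(92)=72533807, p(93)=82010177, p(94)=92669720, p(95)=104651419, p(96)=118114304, p(97)=133230930, p(98)=150198136, p(99)=169229875, p(100)=190569292, p(101)=214481126, p(102)=241265379, p(103)=271248950, p(104)=304801365, p(105)=342325709, p(106)=384276336, p(107)=431149389, p(108)=483502844, p(109)=541946240, p(110)=607163746, p(111)=679903203, p(112)=761002156, p(113)=851376628, p(114)=952050665, p(115)=1064144451, p(116)=1188908248, p(117)=1327710076, p(118)=1482074143, p(119)=1653668665, p(120)=1844349560, p(121)=2056148051, p(122)=2291320912, p(123)=2552338241, p(124)=2841940500, p(125)=3163127352, p(126)=3519222692, p(127)=3913864295, p(128)=4351078600, p(129)=4835271870, p(130)=5371315400, p(131)=5964539504, p(132)=6620830889, p(133)=7346629512, p(134)=8149040695, p(135)=9035836076, p(136)=10015581680, p(137)=11097645016, p(138)=12292341831, p(139)=13610949895, p(140)=15065878135, p(141)=16670689208, p(142)=18440293320, p(143)=20390982757, p(144)=22540654445, p(145)=24908858009, p(146)=27517052599, p(147)=30388671978, p(148)=33549419497, p(149)=37027355200, p(150)=40853235313, p(151)=45060624582, p(152)=49686288421, p(153)=54770336324, p(154)=60356673280, p(155)=66493182097, p(156)=73232243759, p(157)=80630964769, p(158)=88751778802, p(159)=97662728555, p(160)=107438159466, p(161)=118159068427, p(162)=129913904637, p(163)=142798995930, p(164)=156919475295, p(165)=172389800255, p(166)=189334822579, p(167)=207890420102, p(168)=228204732751, p(169)=250438925115, p(170)=274768617130.
Final step: p(171) = p(170) + p(169) - p(166) - p(164) + p(159) + p(156) - p(149) - p(145) + p(136) + p(131) - p(120) - p(114) + p(101) + p(94) - p(79) - p(71) + p(54) + p(45) - p(26) - p(16)
= 274768617130 + 250438925115 - 189334822579 - 156919475295 + 97662728555 + 73232243759 - 37027355200 - 24908858009 + 10015581680 + 5964539504 - 1844349560 - 952050665 + 214481126 + 92669720 - 13848650 - 4697205 + 386155 + 89134 - 2436 - 231
= 301384802048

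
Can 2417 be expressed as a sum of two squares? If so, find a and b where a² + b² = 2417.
4² + 49² (a=4, b=49)

Factorization: 2417 = 2417
By Fermat: n is sum of two squares iff every prime p ≡ 3 (mod 4) appears to even power.
All primes ≡ 3 (mod 4) appear to even power.
Search a = 0, 1, 2, … for 2417 - a² a perfect square: first hit at a = 4: 2417 - 16 = 2401 = 49².
2417 = 4² + 49² = 16 + 2401 ✓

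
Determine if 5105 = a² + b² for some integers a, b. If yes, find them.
8² + 71² (a=8, b=71)

Factorization: 5105 = 5 × 1021
By Fermat: n is sum of two squares iff every prime p ≡ 3 (mod 4) appears to even power.
All primes ≡ 3 (mod 4) appear to even power.
Search a = 0, 1, 2, … for 5105 - a² a perfect square: first hit at a = 8: 5105 - 64 = 5041 = 71².
5105 = 8² + 71² = 64 + 5041 ✓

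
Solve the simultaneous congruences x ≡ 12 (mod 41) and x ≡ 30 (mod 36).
750

Using Chinese Remainder Theorem:
M = 41 × 36 = 1476
M1 = 36, M2 = 41
y1 = 36^(-1) mod 41 = 8
y2 = 41^(-1) mod 36 = 29
x = (12×36×8 + 30×41×29) mod 1476 = 750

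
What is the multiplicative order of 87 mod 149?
148

149 is prime, so ord(87) divides φ(149) = 148.
Divisors of 148: 1, 2, 4, 37, 74, 148.
Repeated squaring: 87^1 ≡ 87, 87^2 ≡ 119, 87^4 ≡ 6, 87^8 ≡ 36, 87^16 ≡ 104, 87^32 ≡ 88, 87^64 ≡ 145, 87^128 ≡ 16 (mod 149).
Test 87^d mod 149 for each divisor d in increasing order:
87^1 ≡ 87
87^2 ≡ 119
87^4 ≡ 6
87^37 = 87^32·87^4·87^1 ≡ 44
87^74 = 87^64·87^8·87^2 ≡ 148
87^148 = 87^128·87^16·87^4 ≡ 1  ← first divisor giving 1
The order is 148.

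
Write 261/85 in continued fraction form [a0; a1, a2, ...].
[3; 14, 6]

Euclidean algorithm steps:
261 = 3 × 85 + 6
85 = 14 × 6 + 1
6 = 6 × 1 + 0
Continued fraction: [3; 14, 6]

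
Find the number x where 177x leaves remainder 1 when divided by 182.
109

gcd(177, 182) = 1, so the inverse exists.
Extended Euclidean algorithm on (182, 177):
182 = 1 × 177 + 5  ⟹  5 = (1)·182 + (-1)·177
177 = 35 × 5 + 2  ⟹  2 = (-35)·182 + (36)·177
5 = 2 × 2 + 1  ⟹  1 = (71)·182 + (-73)·177
So (-73)·177 ≡ 1 (mod 182), i.e. 177^(-1) ≡ -73 ≡ 109 (mod 182).
Check: 177 × 109 = 19293 ≡ 1 (mod 182)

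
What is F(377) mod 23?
13

Matrix identity: Q^n = [[F_(n+1), F_n], [F_n, F_(n-1)]] with Q = [[1,1],[1,0]].
n = 377 = 101111001₂. Square-and-multiply, entries mod 23:
Q^1 = [[1,1],[1,0]]
Q^2 = (Q^1)² = [[2,1],[1,1]]
Q^5 = (Q^2)²·Q = [[8,5],[5,3]]
Q^11 = (Q^5)²·Q = [[6,20],[20,9]]
Q^23 = (Q^11)²·Q = [[0,22],[22,1]]
Q^47 = (Q^23)²·Q = [[0,1],[1,22]]
Q^94 = (Q^47)² = [[1,22],[22,2]]
Q^188 = (Q^94)² = [[2,20],[20,5]]
Q^377 = (Q^188)²·Q = [[15,13],[13,2]]
F_377 mod 23 = Q^377[0][1] = 13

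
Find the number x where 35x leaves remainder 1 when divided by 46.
25

gcd(35, 46) = 1, so the inverse exists.
Extended Euclidean algorithm on (46, 35):
46 = 1 × 35 + 11  ⟹  11 = (1)·46 + (-1)·35
35 = 3 × 11 + 2  ⟹  2 = (-3)·46 + (4)·35
11 = 5 × 2 + 1  ⟹  1 = (16)·46 + (-21)·35
So (-21)·35 ≡ 1 (mod 46), i.e. 35^(-1) ≡ -21 ≡ 25 (mod 46).
Check: 35 × 25 = 875 ≡ 1 (mod 46)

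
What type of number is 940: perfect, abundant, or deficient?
abundant

Proper divisors of 940: sum = 1 + 2 + 4 + 5 + 10 + 20 + 47 + 94 + 188 + 235 + 470 = 1076
Since 1076 > 940, 940 is abundant.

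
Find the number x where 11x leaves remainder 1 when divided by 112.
51

gcd(11, 112) = 1, so the inverse exists.
Extended Euclidean algorithm on (112, 11):
112 = 10 × 11 + 2  ⟹  2 = (1)·112 + (-10)·11
11 = 5 × 2 + 1  ⟹  1 = (-5)·112 + (51)·11
So (51)·11 ≡ 1 (mod 112), i.e. 11^(-1) ≡ 51 (mod 112).
Check: 11 × 51 = 561 ≡ 1 (mod 112)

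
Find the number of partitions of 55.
451276

p(n) counts ways to write n as a sum of positive integers (order ignored).
Euler's pentagonal recurrence: p(k) = p(k-1) + p(k-2) - p(k-5) - p(k-7) + p(k-12) + p(k-15) - ... (offsets j(3j∓1)/2, signs ++--, p(0)=1, p(<0)=0).
DP table for k = 0..54: p(0)=1, p(1)=1, p(2)=2, p(3)=3, p(4)=5, p(5)=7, p(6)=11, p(7)=15, p(8)=22, p(9)=30, p(10)=42, p(11)=56, p(12)=77, p(13)=101, p(14)=135, p(15)=176, p(16)=231, p(17)=297, p(18)=385, p(19)=490, p(20)=627, p(21)=792, p(22)=1002, p(23)=1255, p(24)=1575, p(25)=1958, p(26)=2436, p(27)=3010, p(28)=3718, p(29)=4565, p(30)=5604, p(31)=6842, p(32)=8349, p(33)=10143, p(34)=12310, p(35)=14883, p(36)=17977, p(37)=21637, p(38)=26015, p(39)=31185, p(40)=37338, p(41)=44583, p(42)=53174, p(43)=63261, p(44)=75175, p(45)=89134, p(46)=105558, p(47)=124754, p(48)=147273, p(49)=173525, p(50)=204226, p(51)=239943, p(52)=281589, p(53)=329931, p(54)=386155.
Final step: p(55) = p(54) + p(53) - p(50) - p(48) + p(43) + p(40) - p(33) - p(29) + p(20) + p(15) - p(4)
= 386155 + 329931 - 204226 - 147273 + 63261 + 37338 - 10143 - 4565 + 627 + 176 - 5
= 451276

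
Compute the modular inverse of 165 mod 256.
45

gcd(165, 256) = 1, so the inverse exists.
Extended Euclidean algorithm on (256, 165):
256 = 1 × 165 + 91  ⟹  91 = (1)·256 + (-1)·165
165 = 1 × 91 + 74  ⟹  74 = (-1)·256 + (2)·165
91 = 1 × 74 + 17  ⟹  17 = (2)·256 + (-3)·165
74 = 4 × 17 + 6  ⟹  6 = (-9)·256 + (14)·165
17 = 2 × 6 + 5  ⟹  5 = (20)·256 + (-31)·165
6 = 1 × 5 + 1  ⟹  1 = (-29)·256 + (45)·165
So (45)·165 ≡ 1 (mod 256), i.e. 165^(-1) ≡ 45 (mod 256).
Check: 165 × 45 = 7425 ≡ 1 (mod 256)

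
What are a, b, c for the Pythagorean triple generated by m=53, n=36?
(1513, 3816, 4105)

Euclid's formula: a = m² - n², b = 2mn, c = m² + n²
m = 53, n = 36
a = 53² - 36² = 2809 - 1296 = 1513
b = 2 × 53 × 36 = 3816
c = 53² + 36² = 2809 + 1296 = 4105
Verification: 1513² + 3816² = 2289169 + 14561856 = 16851025 = 4105² ✓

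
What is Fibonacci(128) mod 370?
141

Matrix identity: Q^n = [[F_(n+1), F_n], [F_n, F_(n-1)]] with Q = [[1,1],[1,0]].
n = 128 = 10000000₂. Square-and-multiply, entries mod 370:
Q^1 = [[1,1],[1,0]]
Q^2 = (Q^1)² = [[2,1],[1,1]]
Q^4 = (Q^2)² = [[5,3],[3,2]]
Q^8 = (Q^4)² = [[34,21],[21,13]]
Q^16 = (Q^8)² = [[117,247],[247,240]]
Q^32 = (Q^16)² = [[328,119],[119,209]]
Q^64 = (Q^32)² = [[15,263],[263,122]]
Q^128 = (Q^64)² = [[204,141],[141,63]]
F_128 mod 370 = Q^128[0][1] = 141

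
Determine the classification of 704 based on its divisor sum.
abundant

Proper divisors of 704: sum = 1 + 2 + 4 + 8 + 11 + 16 + 22 + 32 + 44 + 64 + 88 + 176 + 352 = 820
Since 820 > 704, 704 is abundant.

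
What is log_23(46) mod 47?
23

Baby-step giant-step with step n = ⌈√47⌉ = 7.
Baby steps 23^j mod 47 (j:value) for j=0..6: 0:1, 1:23, 2:12, 3:41, 4:3, 5:22, 6:36.
Giant-step multiplier: 23^(-7) ≡ 23^(46-7) = 23^39 ≡ 13 (mod 47).
Giant steps γ_i = 46·13^i mod 47: γ_0=46, γ_1=34, γ_2=19, γ_3=12 (in table at j=2).
x = i·n + j = 3·7 + 2 = 23.
Check: 23^23 ≡ 46 (mod 47).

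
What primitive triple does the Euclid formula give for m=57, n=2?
(3245, 228, 3253)

Euclid's formula: a = m² - n², b = 2mn, c = m² + n²
m = 57, n = 2
a = 57² - 2² = 3249 - 4 = 3245
b = 2 × 57 × 2 = 228
c = 57² + 2² = 3249 + 4 = 3253
Verification: 3245² + 228² = 10530025 + 51984 = 10582009 = 3253² ✓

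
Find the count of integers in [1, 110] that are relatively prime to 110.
40

110 = 2 × 5 × 11
φ(n) = n × ∏(1 - 1/p) for each prime p dividing n
φ(110) = 110 × (1 - 1/2) × (1 - 1/5) × (1 - 1/11) = 40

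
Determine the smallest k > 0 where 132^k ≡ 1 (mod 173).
43

173 is prime, so ord(132) divides φ(173) = 172.
Divisors of 172: 1, 2, 4, 43, 86, 172.
Repeated squaring: 132^1 ≡ 132, 132^2 ≡ 124, 132^4 ≡ 152, 132^8 ≡ 95, 132^16 ≡ 29, 132^32 ≡ 149, 132^64 ≡ 57, 132^128 ≡ 135 (mod 173).
Test 132^d mod 173 for each divisor d in increasing order:
132^1 ≡ 132
132^2 ≡ 124
132^4 ≡ 152
132^43 = 132^32·132^8·132^2·132^1 ≡ 1  ← first divisor giving 1
The order is 43.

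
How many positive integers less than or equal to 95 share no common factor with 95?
72

95 = 5 × 19
φ(n) = n × ∏(1 - 1/p) for each prime p dividing n
φ(95) = 95 × (1 - 1/5) × (1 - 1/19) = 72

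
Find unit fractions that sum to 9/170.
1/19 + 1/3230

Greedy algorithm:
9/170: ceiling(170/9) = 19, use 1/19
1/3230: ceiling(3230/1) = 3230, use 1/3230
Result: 9/170 = 1/19 + 1/3230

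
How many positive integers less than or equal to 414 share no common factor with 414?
132

414 = 2 × 3^2 × 23
φ(n) = n × ∏(1 - 1/p) for each prime p dividing n
φ(414) = 414 × (1 - 1/2) × (1 - 1/3) × (1 - 1/23) = 132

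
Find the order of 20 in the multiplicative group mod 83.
82

83 is prime, so ord(20) divides φ(83) = 82.
Divisors of 82: 1, 2, 41, 82.
Repeated squaring: 20^1 ≡ 20, 20^2 ≡ 68, 20^4 ≡ 59, 20^8 ≡ 78, 20^16 ≡ 25, 20^32 ≡ 44, 20^64 ≡ 27 (mod 83).
Test 20^d mod 83 for each divisor d in increasing order:
20^1 ≡ 20
20^2 ≡ 68
20^41 = 20^32·20^8·20^1 ≡ 82
20^82 = 20^64·20^16·20^2 ≡ 1  ← first divisor giving 1
The order is 82.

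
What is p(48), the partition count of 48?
147273

p(n) counts ways to write n as a sum of positive integers (order ignored).
Euler's pentagonal recurrence: p(k) = p(k-1) + p(k-2) - p(k-5) - p(k-7) + p(k-12) + p(k-15) - ... (offsets j(3j∓1)/2, signs ++--, p(0)=1, p(<0)=0).
DP table for k = 0..47: p(0)=1, p(1)=1, p(2)=2, p(3)=3, p(4)=5, p(5)=7, p(6)=11, p(7)=15, p(8)=22, p(9)=30, p(10)=42, p(11)=56, p(12)=77, p(13)=101, p(14)=135, p(15)=176, p(16)=231, p(17)=297, p(18)=385, p(19)=490, p(20)=627, p(21)=792, p(22)=1002, p(23)=1255, p(24)=1575, p(25)=1958, p(26)=2436, p(27)=3010, p(28)=3718, p(29)=4565, p(30)=5604, p(31)=6842, p(32)=8349, p(33)=10143, p(34)=12310, p(35)=14883, p(36)=17977, p(37)=21637, p(38)=26015, p(39)=31185, p(40)=37338, p(41)=44583, p(42)=53174, p(43)=63261, p(44)=75175, p(45)=89134, p(46)=105558, p(47)=124754.
Final step: p(48) = p(47) + p(46) - p(43) - p(41) + p(36) + p(33) - p(26) - p(22) + p(13) + p(8)
= 124754 + 105558 - 63261 - 44583 + 17977 + 10143 - 2436 - 1002 + 101 + 22
= 147273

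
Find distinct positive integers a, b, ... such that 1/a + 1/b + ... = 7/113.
1/17 + 1/321 + 1/123329 + 1/19012429473 + 1/481963299268719647499

Greedy algorithm:
7/113: ceiling(113/7) = 17, use 1/17
6/1921: ceiling(1921/6) = 321, use 1/321
5/616641: ceiling(616641/5) = 123329, use 1/123329
4/76049717889: ceiling(76049717889/4) = 19012429473, use 1/19012429473
1/481963299268719647499: ceiling(481963299268719647499/1) = 481963299268719647499, use 1/481963299268719647499
Result: 7/113 = 1/17 + 1/321 + 1/123329 + 1/19012429473 + 1/481963299268719647499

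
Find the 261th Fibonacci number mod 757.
265

Matrix identity: Q^n = [[F_(n+1), F_n], [F_n, F_(n-1)]] with Q = [[1,1],[1,0]].
n = 261 = 100000101₂. Square-and-multiply, entries mod 757:
Q^1 = [[1,1],[1,0]]
Q^2 = (Q^1)² = [[2,1],[1,1]]
Q^4 = (Q^2)² = [[5,3],[3,2]]
Q^8 = (Q^4)² = [[34,21],[21,13]]
Q^16 = (Q^8)² = [[83,230],[230,610]]
Q^32 = (Q^16)² = [[743,420],[420,323]]
Q^65 = (Q^32)²·Q = [[548,215],[215,333]]
Q^130 = (Q^65)² = [[580,165],[165,415]]
Q^261 = (Q^130)²·Q = [[171,265],[265,663]]
F_261 mod 757 = Q^261[0][1] = 265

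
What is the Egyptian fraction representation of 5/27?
1/6 + 1/54

Greedy algorithm:
5/27: ceiling(27/5) = 6, use 1/6
1/54: ceiling(54/1) = 54, use 1/54
Result: 5/27 = 1/6 + 1/54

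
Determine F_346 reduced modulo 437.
193

Matrix identity: Q^n = [[F_(n+1), F_n], [F_n, F_(n-1)]] with Q = [[1,1],[1,0]].
n = 346 = 101011010₂. Square-and-multiply, entries mod 437:
Q^1 = [[1,1],[1,0]]
Q^2 = (Q^1)² = [[2,1],[1,1]]
Q^5 = (Q^2)²·Q = [[8,5],[5,3]]
Q^10 = (Q^5)² = [[89,55],[55,34]]
Q^21 = (Q^10)²·Q = [[231,21],[21,210]]
Q^43 = (Q^21)²·Q = [[135,51],[51,84]]
Q^86 = (Q^43)² = [[287,244],[244,43]]
Q^173 = (Q^86)²·Q = [[429,317],[317,112]]
Q^346 = (Q^173)² = [[43,193],[193,287]]
F_346 mod 437 = Q^346[0][1] = 193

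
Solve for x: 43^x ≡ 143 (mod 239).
19

Baby-step giant-step with step n = ⌈√239⌉ = 16.
Baby steps 43^j mod 239 (j:value) for j=0..15: 0:1, 1:43, 2:176, 3:159, 4:145, 5:21, 6:186, 7:111, 8:232, 9:177, 10:202, 11:82, 12:180, 13:92, 14:132, 15:179.
Giant-step multiplier: 43^(-16) ≡ 43^(238-16) = 43^222 ≡ 200 (mod 239).
Giant steps γ_i = 143·200^i mod 239: γ_0=143, γ_1=159 (in table at j=3).
x = i·n + j = 1·16 + 3 = 19.
Check: 43^19 ≡ 143 (mod 239).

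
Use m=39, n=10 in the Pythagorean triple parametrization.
(1421, 780, 1621)

Euclid's formula: a = m² - n², b = 2mn, c = m² + n²
m = 39, n = 10
a = 39² - 10² = 1521 - 100 = 1421
b = 2 × 39 × 10 = 780
c = 39² + 10² = 1521 + 100 = 1621
Verification: 1421² + 780² = 2019241 + 608400 = 2627641 = 1621² ✓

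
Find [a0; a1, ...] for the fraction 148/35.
[4; 4, 2, 1, 2]

Euclidean algorithm steps:
148 = 4 × 35 + 8
35 = 4 × 8 + 3
8 = 2 × 3 + 2
3 = 1 × 2 + 1
2 = 2 × 1 + 0
Continued fraction: [4; 4, 2, 1, 2]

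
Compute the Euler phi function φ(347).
346

347 = 347
φ(n) = n × ∏(1 - 1/p) for each prime p dividing n
φ(347) = 347 × (1 - 1/347) = 346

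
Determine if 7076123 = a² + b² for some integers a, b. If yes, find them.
Not possible

Factorization: 7076123 = 43^3 × 89
By Fermat: n is sum of two squares iff every prime p ≡ 3 (mod 4) appears to even power.
Prime(s) ≡ 3 (mod 4) with odd exponent: [(43, 3)]
Therefore 7076123 cannot be expressed as a² + b².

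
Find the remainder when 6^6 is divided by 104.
64

Repeated squaring. Binary of 6 = 110.
6^1 ≡ 6 (mod 104); 6^2 ≡ 36 (mod 104); 6^4 ≡ 48 (mod 104)
6^6 = 6^2 × 6^4 ≡ 64 (mod 104)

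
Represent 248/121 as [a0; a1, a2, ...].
[2; 20, 6]

Euclidean algorithm steps:
248 = 2 × 121 + 6
121 = 20 × 6 + 1
6 = 6 × 1 + 0
Continued fraction: [2; 20, 6]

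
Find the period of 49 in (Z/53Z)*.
13

53 is prime, so ord(49) divides φ(53) = 52.
Divisors of 52: 1, 2, 4, 13, 26, 52.
Repeated squaring: 49^1 ≡ 49, 49^2 ≡ 16, 49^4 ≡ 44, 49^8 ≡ 28, 49^16 ≡ 42, 49^32 ≡ 15 (mod 53).
Test 49^d mod 53 for each divisor d in increasing order:
49^1 ≡ 49
49^2 ≡ 16
49^4 ≡ 44
49^13 = 49^8·49^4·49^1 ≡ 1  ← first divisor giving 1
The order is 13.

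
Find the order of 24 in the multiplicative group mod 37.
36

37 is prime, so ord(24) divides φ(37) = 36.
Divisors of 36: 1, 2, 3, 4, 6, 9, 12, 18, 36.
Repeated squaring: 24^1 ≡ 24, 24^2 ≡ 21, 24^4 ≡ 34, 24^8 ≡ 9, 24^16 ≡ 7, 24^32 ≡ 12 (mod 37).
Test 24^d mod 37 for each divisor d in increasing order:
24^1 ≡ 24
24^2 ≡ 21
24^3 = 24^2·24^1 ≡ 23
24^4 ≡ 34
24^6 = 24^4·24^2 ≡ 11
24^9 = 24^8·24^1 ≡ 31
24^12 = 24^8·24^4 ≡ 10
24^18 = 24^16·24^2 ≡ 36
24^36 = 24^32·24^4 ≡ 1  ← first divisor giving 1
The order is 36.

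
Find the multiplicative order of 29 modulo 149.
37

149 is prime, so ord(29) divides φ(149) = 148.
Divisors of 148: 1, 2, 4, 37, 74, 148.
Repeated squaring: 29^1 ≡ 29, 29^2 ≡ 96, 29^4 ≡ 127, 29^8 ≡ 37, 29^16 ≡ 28, 29^32 ≡ 39, 29^64 ≡ 31, 29^128 ≡ 67 (mod 149).
Test 29^d mod 149 for each divisor d in increasing order:
29^1 ≡ 29
29^2 ≡ 96
29^4 ≡ 127
29^37 = 29^32·29^4·29^1 ≡ 1  ← first divisor giving 1
The order is 37.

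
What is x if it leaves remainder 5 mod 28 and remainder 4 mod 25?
229

Using Chinese Remainder Theorem:
M = 28 × 25 = 700
M1 = 25, M2 = 28
y1 = 25^(-1) mod 28 = 9
y2 = 28^(-1) mod 25 = 17
x = (5×25×9 + 4×28×17) mod 700 = 229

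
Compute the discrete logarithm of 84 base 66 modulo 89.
2

Baby-step giant-step with step n = ⌈√89⌉ = 10.
Baby steps 66^j mod 89 (j:value) for j=0..9: 0:1, 1:66, 2:84, 3:26, 4:25, 5:48, 6:53, 7:27, 8:2, 9:43.
h = 84 is already in the table at j=2, so x = 2.
Check: 66^2 ≡ 84 (mod 89).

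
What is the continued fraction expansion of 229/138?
[1; 1, 1, 1, 14, 1, 2]

Euclidean algorithm steps:
229 = 1 × 138 + 91
138 = 1 × 91 + 47
91 = 1 × 47 + 44
47 = 1 × 44 + 3
44 = 14 × 3 + 2
3 = 1 × 2 + 1
2 = 2 × 1 + 0
Continued fraction: [1; 1, 1, 1, 14, 1, 2]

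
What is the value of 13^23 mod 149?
138

Repeated squaring. Binary of 23 = 10111.
13^1 ≡ 13 (mod 149); 13^2 ≡ 20 (mod 149); 13^4 ≡ 102 (mod 149); 13^8 ≡ 123 (mod 149); 13^16 ≡ 80 (mod 149)
13^23 = 13^1 × 13^2 × 13^4 × 13^16 ≡ 138 (mod 149)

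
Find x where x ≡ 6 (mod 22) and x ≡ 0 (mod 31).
248

Using Chinese Remainder Theorem:
M = 22 × 31 = 682
M1 = 31, M2 = 22
y1 = 31^(-1) mod 22 = 5
y2 = 22^(-1) mod 31 = 24
x = (6×31×5 + 0×22×24) mod 682 = 248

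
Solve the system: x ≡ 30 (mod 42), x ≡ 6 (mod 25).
156

Using Chinese Remainder Theorem:
M = 42 × 25 = 1050
M1 = 25, M2 = 42
y1 = 25^(-1) mod 42 = 37
y2 = 42^(-1) mod 25 = 3
x = (30×25×37 + 6×42×3) mod 1050 = 156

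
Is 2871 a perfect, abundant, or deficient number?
deficient

Proper divisors of 2871: sum = 1 + 3 + 9 + 11 + 29 + 33 + 87 + 99 + 261 + 319 + 957 = 1809
Since 1809 < 2871, 2871 is deficient.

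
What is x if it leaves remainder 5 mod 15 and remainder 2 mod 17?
155

Using Chinese Remainder Theorem:
M = 15 × 17 = 255
M1 = 17, M2 = 15
y1 = 17^(-1) mod 15 = 8
y2 = 15^(-1) mod 17 = 8
x = (5×17×8 + 2×15×8) mod 255 = 155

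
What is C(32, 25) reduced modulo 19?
6

Using Lucas' theorem:
Write n=32 and k=25 in base 19:
n in base 19: [1, 13]
k in base 19: [1, 6]
C(32,25) mod 19 = ∏ C(n_i, k_i) mod 19
Digit binomials (mod 19): C(1,1) = 1; C(13,6) = 1716 ≡ 6
Product: 1 × 6 = 6 ≡ 6 (mod 19)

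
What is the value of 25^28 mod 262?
225

Repeated squaring. Binary of 28 = 11100.
25^1 ≡ 25 (mod 262); 25^2 ≡ 101 (mod 262); 25^4 ≡ 245 (mod 262); 25^8 ≡ 27 (mod 262); 25^16 ≡ 205 (mod 262)
25^28 = 25^4 × 25^8 × 25^16 ≡ 225 (mod 262)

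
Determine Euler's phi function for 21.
12

21 = 3 × 7
φ(n) = n × ∏(1 - 1/p) for each prime p dividing n
φ(21) = 21 × (1 - 1/3) × (1 - 1/7) = 12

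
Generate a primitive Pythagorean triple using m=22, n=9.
(403, 396, 565)

Euclid's formula: a = m² - n², b = 2mn, c = m² + n²
m = 22, n = 9
a = 22² - 9² = 484 - 81 = 403
b = 2 × 22 × 9 = 396
c = 22² + 9² = 484 + 81 = 565
Verification: 403² + 396² = 162409 + 156816 = 319225 = 565² ✓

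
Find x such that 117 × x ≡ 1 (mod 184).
173

gcd(117, 184) = 1, so the inverse exists.
Extended Euclidean algorithm on (184, 117):
184 = 1 × 117 + 67  ⟹  67 = (1)·184 + (-1)·117
117 = 1 × 67 + 50  ⟹  50 = (-1)·184 + (2)·117
67 = 1 × 50 + 17  ⟹  17 = (2)·184 + (-3)·117
50 = 2 × 17 + 16  ⟹  16 = (-5)·184 + (8)·117
17 = 1 × 16 + 1  ⟹  1 = (7)·184 + (-11)·117
So (-11)·117 ≡ 1 (mod 184), i.e. 117^(-1) ≡ -11 ≡ 173 (mod 184).
Check: 117 × 173 = 20241 ≡ 1 (mod 184)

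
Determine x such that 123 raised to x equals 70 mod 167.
13

Baby-step giant-step with step n = ⌈√167⌉ = 13.
Baby steps 123^j mod 167 (j:value) for j=0..12: 0:1, 1:123, 2:99, 3:153, 4:115, 5:117, 6:29, 7:60, 8:32, 9:95, 10:162, 11:53, 12:6.
Giant-step multiplier: 123^(-13) ≡ 123^(166-13) = 123^153 ≡ 136 (mod 167).
Giant steps γ_i = 70·136^i mod 167: γ_0=70, γ_1=1 (in table at j=0).
x = i·n + j = 1·13 + 0 = 13.
Check: 123^13 ≡ 70 (mod 167).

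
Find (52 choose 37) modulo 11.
5

Using Lucas' theorem:
Write n=52 and k=37 in base 11:
n in base 11: [4, 8]
k in base 11: [3, 4]
C(52,37) mod 11 = ∏ C(n_i, k_i) mod 11
Digit binomials (mod 11): C(4,3) = 4; C(8,4) = 70 ≡ 4
Product: 4 × 4 = 16 ≡ 5 (mod 11)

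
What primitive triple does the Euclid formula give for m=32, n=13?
(855, 832, 1193)

Euclid's formula: a = m² - n², b = 2mn, c = m² + n²
m = 32, n = 13
a = 32² - 13² = 1024 - 169 = 855
b = 2 × 32 × 13 = 832
c = 32² + 13² = 1024 + 169 = 1193
Verification: 855² + 832² = 731025 + 692224 = 1423249 = 1193² ✓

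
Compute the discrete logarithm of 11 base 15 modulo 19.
6

Baby-step giant-step with step n = ⌈√19⌉ = 5.
Baby steps 15^j mod 19 (j:value) for j=0..4: 0:1, 1:15, 2:16, 3:12, 4:9.
Giant-step multiplier: 15^(-5) ≡ 15^(18-5) = 15^13 ≡ 10 (mod 19).
Giant steps γ_i = 11·10^i mod 19: γ_0=11, γ_1=15 (in table at j=1).
x = i·n + j = 1·5 + 1 = 6.
Check: 15^6 ≡ 11 (mod 19).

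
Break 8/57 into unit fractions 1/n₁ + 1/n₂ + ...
1/8 + 1/66 + 1/5016

Greedy algorithm:
8/57: ceiling(57/8) = 8, use 1/8
7/456: ceiling(456/7) = 66, use 1/66
1/5016: ceiling(5016/1) = 5016, use 1/5016
Result: 8/57 = 1/8 + 1/66 + 1/5016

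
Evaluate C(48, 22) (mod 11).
6

Using Lucas' theorem:
Write n=48 and k=22 in base 11:
n in base 11: [4, 4]
k in base 11: [2, 0]
C(48,22) mod 11 = ∏ C(n_i, k_i) mod 11
Digit binomials (mod 11): C(4,2) = 6; C(4,0) = 1
Product: 6 × 1 = 6 ≡ 6 (mod 11)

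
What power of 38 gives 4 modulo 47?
40

Baby-step giant-step with step n = ⌈√47⌉ = 7.
Baby steps 38^j mod 47 (j:value) for j=0..6: 0:1, 1:38, 2:34, 3:23, 4:28, 5:30, 6:12.
Giant-step multiplier: 38^(-7) ≡ 38^(46-7) = 38^39 ≡ 10 (mod 47).
Giant steps γ_i = 4·10^i mod 47: γ_0=4, γ_1=40, γ_2=24, γ_3=5, γ_4=3, γ_5=30 (in table at j=5).
x = i·n + j = 5·7 + 5 = 40.
Check: 38^40 ≡ 4 (mod 47).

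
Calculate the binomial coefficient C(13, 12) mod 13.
0

Using Lucas' theorem:
Write n=13 and k=12 in base 13:
n in base 13: [1, 0]
k in base 13: [0, 12]
C(13,12) mod 13 = ∏ C(n_i, k_i) mod 13
Digit binomials (mod 13): C(1,0) = 1; C(0,12) = 0 (k_i > n_i)
Product: 1 × 0 = 0 ≡ 0 (mod 13)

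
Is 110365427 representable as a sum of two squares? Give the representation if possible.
Not possible

Factorization: 110365427 = 101 × 103^3
By Fermat: n is sum of two squares iff every prime p ≡ 3 (mod 4) appears to even power.
Prime(s) ≡ 3 (mod 4) with odd exponent: [(103, 3)]
Therefore 110365427 cannot be expressed as a² + b².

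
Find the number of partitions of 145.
24908858009

p(n) counts ways to write n as a sum of positive integers (order ignored).
Euler's pentagonal recurrence: p(k) = p(k-1) + p(k-2) - p(k-5) - p(k-7) + p(k-12) + p(k-15) - ... (offsets j(3j∓1)/2, signs ++--, p(0)=1, p(<0)=0).
DP table for k = 0..144: p(0)=1, p(1)=1, p(2)=2, p(3)=3, p(4)=5, p(5)=7, p(6)=11, p(7)=15, p(8)=22, p(9)=30, p(10)=42, p(11)=56, p(12)=77, p(13)=101, p(14)=135, p(15)=176, p(16)=231, p(17)=297, p(18)=385, p(19)=490, p(20)=627, p(21)=792, p(22)=1002, p(23)=1255, p(24)=1575, p(25)=1958, p(26)=2436, p(27)=3010, p(28)=3718, p(29)=4565, p(30)=5604, p(31)=6842, p(32)=8349, p(33)=10143, p(34)=12310, p(35)=14883, p(36)=17977, p(37)=21637, p(38)=26015, p(39)=31185, p(40)=37338, p(41)=44583, p(42)=53174, p(43)=63261, p(44)=75175, p(45)=89134, p(46)=105558, p(47)=124754, p(48)=147273, p(49)=173525, p(50)=204226, p(51)=239943, p(52)=281589, p(53)=329931, p(54)=386155, p(55)=451276, p(56)=526823, p(57)=614154, p(58)=715220, p(59)=831820, p(60)=966467, p(61)=1121505, p(62)=1300156, p(63)=1505499, p(64)=1741630, p(65)=2012558, p(66)=2323520, p(67)=2679689, p(68)=3087735, p(69)=3554345, p(70)=4087968, p(71)=4697205, p(72)=5392783, p(73)=6185689, p(74)=7089500, p(75)=8118264, p(76)=9289091, p(77)=10619863, p(78)=12132164, p(79)=13848650, p(80)=15796476, p(81)=18004327, p(82)=20506255, p(83)=23338469, p(84)=26543660, p(85)=30167357, p(86)=34262962, p(87)=38887673, p(88)=44108109, p(89)=49995925, p(90)=56634173, p(91)=64112359, p(92)=72533807, p(93)=82010177, p(94)=92669720, p(95)=104651419, p(96)=118114304, p(97)=133230930, p(98)=150198136, p(99)=169229875, p(100)=190569292, p(101)=214481126, p(102)=241265379, p(103)=271248950, p(104)=304801365, p(105)=342325709, p(106)=384276336, p(107)=431149389, p(108)=483502844, p(109)=541946240, p(110)=607163746, p(111)=679903203, p(112)=761002156, p(113)=851376628, p(114)=952050665, p(115)=1064144451, p(116)=1188908248, p(117)=1327710076, p(118)=1482074143, p(119)=1653668665, p(120)=1844349560, p(121)=2056148051, p(122)=2291320912, p(123)=2552338241, p(124)=2841940500, p(125)=3163127352, p(126)=3519222692, p(127)=3913864295, p(128)=4351078600, p(129)=4835271870, p(130)=5371315400, p(131)=5964539504, p(132)=6620830889, p(133)=7346629512, p(134)=8149040695, p(135)=9035836076, p(136)=10015581680, p(137)=11097645016, p(138)=12292341831, p(139)=13610949895, p(140)=15065878135, p(141)=16670689208, p(142)=18440293320, p(143)=20390982757, p(144)=22540654445.
Final step: p(145) = p(144) + p(143) - p(140) - p(138) + p(133) + p(130) - p(123) - p(119) + p(110) + p(105) - p(94) - p(88) + p(75) + p(68) - p(53) - p(45) + p(28) + p(19) - p(0)
= 22540654445 + 20390982757 - 15065878135 - 12292341831 + 7346629512 + 5371315400 - 2552338241 - 1653668665 + 607163746 + 342325709 - 92669720 - 44108109 + 8118264 + 3087735 - 329931 - 89134 + 3718 + 490 - 1
= 24908858009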